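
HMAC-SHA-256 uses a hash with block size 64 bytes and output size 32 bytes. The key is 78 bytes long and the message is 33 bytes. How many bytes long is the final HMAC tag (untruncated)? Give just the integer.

The tag is one SHA-256 digest: 32 bytes.

32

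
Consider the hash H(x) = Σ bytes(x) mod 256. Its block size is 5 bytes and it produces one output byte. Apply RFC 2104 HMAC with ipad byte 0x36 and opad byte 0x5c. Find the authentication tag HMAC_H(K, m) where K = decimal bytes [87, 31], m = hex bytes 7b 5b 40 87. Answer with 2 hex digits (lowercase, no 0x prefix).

Key decimal bytes [87, 31] = 57 1f is 2 bytes ≤ B = 5; zero-pad to 5 bytes: K' = 57 1f 00 00 00.
K' ⊕ ipad = 61 29 36 36 36.  K' ⊕ opad = 0b 43 5c 5c 5c.
Inner input = (K'⊕ipad) ∥ m = 61 29 36 36 36 ∥ 7b 5b 40 87.
Inner hash: sum = 97+41+54+54+54+123+91+64+135 = 713; mod 256 = 201 → c9.
Outer input = (K'⊕opad) ∥ inner = 0b 43 5c 5c 5c ∥ c9.
Outer hash (tag): sum = 11+67+92+92+92+201 = 555; mod 256 = 43 → 2b.

2b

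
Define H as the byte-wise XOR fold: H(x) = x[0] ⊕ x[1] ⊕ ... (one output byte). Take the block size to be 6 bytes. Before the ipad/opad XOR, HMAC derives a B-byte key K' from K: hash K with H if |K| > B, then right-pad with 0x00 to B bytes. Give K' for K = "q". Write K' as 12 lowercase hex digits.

710000000000

Key "q" = 71 is 1 byte ≤ B = 6; zero-pad to 6 bytes: K' = 71 00 00 00 00 00.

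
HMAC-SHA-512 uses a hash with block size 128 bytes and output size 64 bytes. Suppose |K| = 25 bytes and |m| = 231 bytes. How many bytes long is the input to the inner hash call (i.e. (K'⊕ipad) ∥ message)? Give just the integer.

359

Key is 25 ≤ 128 bytes, zero-padded: |K'| = 128.
Inner input = (K'⊕ipad) ∥ m → 128 + 231 = 359 bytes.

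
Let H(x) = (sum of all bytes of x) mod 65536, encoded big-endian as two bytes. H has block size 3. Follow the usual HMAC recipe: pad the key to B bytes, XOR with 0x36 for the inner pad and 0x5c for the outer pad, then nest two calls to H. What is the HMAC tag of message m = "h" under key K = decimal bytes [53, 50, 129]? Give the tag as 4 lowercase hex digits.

01db

Key decimal bytes [53, 50, 129] = 35 32 81 is exactly B = 3 bytes: K' = 35 32 81.
K' ⊕ ipad = 03 04 b7.  K' ⊕ opad = 69 6e dd.
Inner input = (K'⊕ipad) ∥ m = 03 04 b7 ∥ 68.
Inner hash: sum = 3+4+183+104 = 294 → 01 26.
Outer input = (K'⊕opad) ∥ inner = 69 6e dd ∥ 01 26.
Outer hash (tag): sum = 105+110+221+1+38 = 475 → 01 db.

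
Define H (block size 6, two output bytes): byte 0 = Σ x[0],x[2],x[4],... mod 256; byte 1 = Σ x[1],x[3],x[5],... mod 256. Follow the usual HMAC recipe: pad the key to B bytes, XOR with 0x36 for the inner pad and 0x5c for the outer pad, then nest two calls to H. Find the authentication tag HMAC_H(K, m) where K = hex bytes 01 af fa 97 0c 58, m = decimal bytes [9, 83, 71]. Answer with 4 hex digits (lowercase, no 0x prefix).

Key hex bytes 01 af fa 97 0c 58 is exactly B = 6 bytes: K' = 01 af fa 97 0c 58.
K' ⊕ ipad = 37 99 cc a1 3a 6e.  K' ⊕ opad = 5d f3 a6 cb 50 04.
Inner input = (K'⊕ipad) ∥ m = 37 99 cc a1 3a 6e ∥ 09 53 47.
Inner hash: even-index sum = 397 mod 256 = 141; odd-index sum = 507 mod 256 = 251 → 8d fb.
Outer input = (K'⊕opad) ∥ inner = 5d f3 a6 cb 50 04 ∥ 8d fb.
Outer hash (tag): even-index sum = 480 mod 256 = 224; odd-index sum = 701 mod 256 = 189 → e0 bd.

e0bd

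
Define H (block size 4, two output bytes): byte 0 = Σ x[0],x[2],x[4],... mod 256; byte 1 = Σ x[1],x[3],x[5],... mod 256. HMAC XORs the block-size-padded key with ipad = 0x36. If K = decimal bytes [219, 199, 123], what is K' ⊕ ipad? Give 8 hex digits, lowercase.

Key decimal bytes [219, 199, 123] = db c7 7b is 3 bytes ≤ B = 4; zero-pad to 4 bytes: K' = db c7 7b 00.
XOR each byte with 0x36: db⊕36=ed, c7⊕36=f1, 7b⊕36=4d, 00⊕36=36.

edf14d36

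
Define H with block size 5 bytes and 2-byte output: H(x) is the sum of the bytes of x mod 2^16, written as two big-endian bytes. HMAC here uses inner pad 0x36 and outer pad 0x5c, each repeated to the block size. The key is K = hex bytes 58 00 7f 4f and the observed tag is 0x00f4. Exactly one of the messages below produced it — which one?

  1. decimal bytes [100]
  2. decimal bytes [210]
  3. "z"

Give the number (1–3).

1

Key hex bytes 58 00 7f 4f is 4 bytes ≤ B = 5; zero-pad to 5 bytes: K' = 58 00 7f 4f 00.
K' ⊕ ipad = 6e 36 49 79 36; K' ⊕ opad = 04 5c 23 13 5c.
m1: inner = H(6e 36 49 79 36 64) = 02 00; tag = H(04 5c 23 13 5c 02 00) = 00f4 ← matches
m2: inner = H(6e 36 49 79 36 d2) = 02 6e; tag = H(04 5c 23 13 5c 02 6e) = 0162
m3: inner = H(6e 36 49 79 36 7a) = 02 16; tag = H(04 5c 23 13 5c 02 16) = 010a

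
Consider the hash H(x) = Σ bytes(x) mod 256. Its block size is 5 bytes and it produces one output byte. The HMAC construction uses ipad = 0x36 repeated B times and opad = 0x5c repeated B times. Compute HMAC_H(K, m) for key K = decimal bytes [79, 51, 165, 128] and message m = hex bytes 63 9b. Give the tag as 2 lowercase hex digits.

Key decimal bytes [79, 51, 165, 128] = 4f 33 a5 80 is 4 bytes ≤ B = 5; zero-pad to 5 bytes: K' = 4f 33 a5 80 00.
K' ⊕ ipad = 79 05 93 b6 36.  K' ⊕ opad = 13 6f f9 dc 5c.
Inner input = (K'⊕ipad) ∥ m = 79 05 93 b6 36 ∥ 63 9b.
Inner hash: sum = 121+5+147+182+54+99+155 = 763; mod 256 = 251 → fb.
Outer input = (K'⊕opad) ∥ inner = 13 6f f9 dc 5c ∥ fb.
Outer hash (tag): sum = 19+111+249+220+92+251 = 942; mod 256 = 174 → ae.

ae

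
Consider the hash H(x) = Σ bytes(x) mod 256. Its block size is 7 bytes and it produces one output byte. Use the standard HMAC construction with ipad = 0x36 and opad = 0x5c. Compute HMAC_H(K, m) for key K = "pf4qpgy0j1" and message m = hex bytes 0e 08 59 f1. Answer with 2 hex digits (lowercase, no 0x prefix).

36

Key "pf4qpgy0j1" = 70 66 34 71 70 67 79 30 6a 31 is 10 bytes > B = 7, so hash it first: H(key) = 96, then zero-pad to 7 bytes: K' = 96 00 00 00 00 00 00.
K' ⊕ ipad = a0 36 36 36 36 36 36.  K' ⊕ opad = ca 5c 5c 5c 5c 5c 5c.
Inner input = (K'⊕ipad) ∥ m = a0 36 36 36 36 36 36 ∥ 0e 08 59 f1.
Inner hash: sum = 160+54+54+54+54+54+54+14+8+89+241 = 836; mod 256 = 68 → 44.
Outer input = (K'⊕opad) ∥ inner = ca 5c 5c 5c 5c 5c 5c ∥ 44.
Outer hash (tag): sum = 202+92+92+92+92+92+92+68 = 822; mod 256 = 54 → 36.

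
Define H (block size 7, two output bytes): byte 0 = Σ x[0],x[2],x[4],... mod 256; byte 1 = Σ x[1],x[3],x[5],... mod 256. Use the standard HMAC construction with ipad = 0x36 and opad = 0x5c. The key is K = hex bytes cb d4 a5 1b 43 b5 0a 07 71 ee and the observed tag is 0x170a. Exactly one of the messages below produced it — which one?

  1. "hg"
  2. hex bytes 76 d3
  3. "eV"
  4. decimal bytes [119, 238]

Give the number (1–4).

2

Key hex bytes cb d4 a5 1b 43 b5 0a 07 71 ee is 10 bytes > B = 7, so hash it first: H(key) = 2e 99, then zero-pad to 7 bytes: K' = 2e 99 00 00 00 00 00.
K' ⊕ ipad = 18 af 36 36 36 36 36; K' ⊕ opad = 72 c5 5c 5c 5c 5c 5c.
m1: inner = H(18 af 36 36 36 36 36 68 67) = 21 83; tag = H(72 c5 5c 5c 5c 5c 5c 21 83) = 099e
m2: inner = H(18 af 36 36 36 36 36 76 d3) = 8d 91; tag = H(72 c5 5c 5c 5c 5c 5c 8d 91) = 170a ← matches
m3: inner = H(18 af 36 36 36 36 36 65 56) = 10 80; tag = H(72 c5 5c 5c 5c 5c 5c 10 80) = 068d
m4: inner = H(18 af 36 36 36 36 36 77 ee) = a8 92; tag = H(72 c5 5c 5c 5c 5c 5c a8 92) = 1825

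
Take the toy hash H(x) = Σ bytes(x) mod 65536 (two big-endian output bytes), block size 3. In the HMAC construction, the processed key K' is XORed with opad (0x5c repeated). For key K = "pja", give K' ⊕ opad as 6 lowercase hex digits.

Key "pja" = 70 6a 61 is exactly B = 3 bytes: K' = 70 6a 61.
XOR each byte with 0x5c: 70⊕5c=2c, 6a⊕5c=36, 61⊕5c=3d.

2c363d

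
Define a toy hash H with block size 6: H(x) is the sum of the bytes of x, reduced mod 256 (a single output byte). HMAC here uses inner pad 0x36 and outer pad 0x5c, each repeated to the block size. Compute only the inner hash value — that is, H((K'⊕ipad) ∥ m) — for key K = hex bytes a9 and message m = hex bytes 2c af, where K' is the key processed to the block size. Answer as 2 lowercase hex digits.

Key hex bytes a9 is 1 byte ≤ B = 6; zero-pad to 6 bytes: K' = a9 00 00 00 00 00.
K' ⊕ ipad = 9f 36 36 36 36 36.
Inner input = 9f 36 36 36 36 36 ∥ 2c af.
Inner hash: sum = 159+54+54+54+54+54+44+175 = 648; mod 256 = 136 → 88.

88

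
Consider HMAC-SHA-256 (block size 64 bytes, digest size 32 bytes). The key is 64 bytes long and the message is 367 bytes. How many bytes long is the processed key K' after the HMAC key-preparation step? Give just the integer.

64

Key is 64 ≤ 64 bytes, zero-padded: |K'| = 64.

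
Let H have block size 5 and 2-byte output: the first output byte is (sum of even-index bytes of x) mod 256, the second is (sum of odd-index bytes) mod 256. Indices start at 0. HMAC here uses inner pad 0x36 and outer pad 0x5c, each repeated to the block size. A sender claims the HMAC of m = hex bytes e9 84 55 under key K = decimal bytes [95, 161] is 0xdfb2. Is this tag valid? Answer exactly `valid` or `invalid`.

invalid

Key decimal bytes [95, 161] = 5f a1 is 2 bytes ≤ B = 5; zero-pad to 5 bytes: K' = 5f a1 00 00 00.
K' ⊕ ipad = 69 97 36 36 36; K' ⊕ opad = 03 fd 5c 5c 5c.
Inner hash: even-index sum = 345 mod 256 = 89; odd-index sum = 523 mod 256 = 11 → 59 0b.
Outer hash (recomputed tag): even-index sum = 198 mod 256 = 198; odd-index sum = 434 mod 256 = 178 → c6 b2.
Recomputed tag = c6b2; claimed = dfb2 → mismatch.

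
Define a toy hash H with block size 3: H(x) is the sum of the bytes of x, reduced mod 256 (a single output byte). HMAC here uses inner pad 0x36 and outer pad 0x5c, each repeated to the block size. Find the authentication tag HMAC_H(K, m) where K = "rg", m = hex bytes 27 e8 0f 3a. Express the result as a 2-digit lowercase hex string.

Key "rg" = 72 67 is 2 bytes ≤ B = 3; zero-pad to 3 bytes: K' = 72 67 00.
K' ⊕ ipad = 44 51 36.  K' ⊕ opad = 2e 3b 5c.
Inner input = (K'⊕ipad) ∥ m = 44 51 36 ∥ 27 e8 0f 3a.
Inner hash: sum = 68+81+54+39+232+15+58 = 547; mod 256 = 35 → 23.
Outer input = (K'⊕opad) ∥ inner = 2e 3b 5c ∥ 23.
Outer hash (tag): sum = 46+59+92+35 = 232 → e8.

e8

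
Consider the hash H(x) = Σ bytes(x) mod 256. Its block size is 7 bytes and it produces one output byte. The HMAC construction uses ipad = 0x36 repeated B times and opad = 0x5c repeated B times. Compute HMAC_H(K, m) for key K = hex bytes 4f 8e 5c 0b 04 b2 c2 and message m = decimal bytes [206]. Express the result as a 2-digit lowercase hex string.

Key hex bytes 4f 8e 5c 0b 04 b2 c2 is exactly B = 7 bytes: K' = 4f 8e 5c 0b 04 b2 c2.
K' ⊕ ipad = 79 b8 6a 3d 32 84 f4.  K' ⊕ opad = 13 d2 00 57 58 ee 9e.
Inner input = (K'⊕ipad) ∥ m = 79 b8 6a 3d 32 84 f4 ∥ ce.
Inner hash: sum = 121+184+106+61+50+132+244+206 = 1104; mod 256 = 80 → 50.
Outer input = (K'⊕opad) ∥ inner = 13 d2 00 57 58 ee 9e ∥ 50.
Outer hash (tag): sum = 19+210+0+87+88+238+158+80 = 880; mod 256 = 112 → 70.

70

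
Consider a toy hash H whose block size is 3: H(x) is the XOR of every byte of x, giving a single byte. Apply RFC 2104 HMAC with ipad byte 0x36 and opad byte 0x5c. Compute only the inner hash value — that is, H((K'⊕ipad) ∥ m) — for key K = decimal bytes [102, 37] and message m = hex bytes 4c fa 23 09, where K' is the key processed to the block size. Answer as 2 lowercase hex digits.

Key decimal bytes [102, 37] = 66 25 is 2 bytes ≤ B = 3; zero-pad to 3 bytes: K' = 66 25 00.
K' ⊕ ipad = 50 13 36.
Inner input = 50 13 36 ∥ 4c fa 23 09.
Inner hash: XOR 50⊕13⊕36⊕4c⊕fa⊕23⊕09 = e9.

e9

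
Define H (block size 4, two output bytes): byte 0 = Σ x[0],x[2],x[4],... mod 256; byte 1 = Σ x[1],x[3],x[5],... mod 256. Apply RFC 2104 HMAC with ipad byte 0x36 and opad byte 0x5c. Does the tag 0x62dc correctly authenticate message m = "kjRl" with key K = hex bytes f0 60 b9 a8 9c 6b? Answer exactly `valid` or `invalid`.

invalid

Key hex bytes f0 60 b9 a8 9c 6b is 6 bytes > B = 4, so hash it first: H(key) = 45 73, then zero-pad to 4 bytes: K' = 45 73 00 00.
K' ⊕ ipad = 73 45 36 36; K' ⊕ opad = 19 2f 5c 5c.
Inner hash: even-index sum = 358 mod 256 = 102; odd-index sum = 337 mod 256 = 81 → 66 51.
Outer hash (recomputed tag): even-index sum = 219 mod 256 = 219; odd-index sum = 220 mod 256 = 220 → db dc.
Recomputed tag = dbdc; claimed = 62dc → mismatch.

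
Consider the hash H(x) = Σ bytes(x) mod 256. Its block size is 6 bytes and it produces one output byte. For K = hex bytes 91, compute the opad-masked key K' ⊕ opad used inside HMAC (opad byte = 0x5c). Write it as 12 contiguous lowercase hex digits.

Key hex bytes 91 is 1 byte ≤ B = 6; zero-pad to 6 bytes: K' = 91 00 00 00 00 00.
XOR each byte with 0x5c: 91⊕5c=cd, 00⊕5c=5c, 00⊕5c=5c, 00⊕5c=5c, 00⊕5c=5c, 00⊕5c=5c.

cd5c5c5c5c5c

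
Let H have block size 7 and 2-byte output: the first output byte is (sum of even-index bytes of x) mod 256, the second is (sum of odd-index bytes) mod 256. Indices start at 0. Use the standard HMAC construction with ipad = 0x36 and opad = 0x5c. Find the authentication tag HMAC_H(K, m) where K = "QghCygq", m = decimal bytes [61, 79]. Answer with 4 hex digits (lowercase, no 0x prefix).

Key "QghCygq" = 51 67 68 43 79 67 71 is exactly B = 7 bytes: K' = 51 67 68 43 79 67 71.
K' ⊕ ipad = 67 51 5e 75 4f 51 47.  K' ⊕ opad = 0d 3b 34 1f 25 3b 2d.
Inner input = (K'⊕ipad) ∥ m = 67 51 5e 75 4f 51 47 ∥ 3d 4f.
Inner hash: even-index sum = 426 mod 256 = 170; odd-index sum = 340 mod 256 = 84 → aa 54.
Outer input = (K'⊕opad) ∥ inner = 0d 3b 34 1f 25 3b 2d ∥ aa 54.
Outer hash (tag): even-index sum = 231 mod 256 = 231; odd-index sum = 319 mod 256 = 63 → e7 3f.

e73f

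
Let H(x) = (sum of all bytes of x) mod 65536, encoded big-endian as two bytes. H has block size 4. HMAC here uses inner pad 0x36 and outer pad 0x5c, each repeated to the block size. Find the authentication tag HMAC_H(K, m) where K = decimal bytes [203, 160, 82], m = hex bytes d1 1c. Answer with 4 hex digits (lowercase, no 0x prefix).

021a

Key decimal bytes [203, 160, 82] = cb a0 52 is 3 bytes ≤ B = 4; zero-pad to 4 bytes: K' = cb a0 52 00.
K' ⊕ ipad = fd 96 64 36.  K' ⊕ opad = 97 fc 0e 5c.
Inner input = (K'⊕ipad) ∥ m = fd 96 64 36 ∥ d1 1c.
Inner hash: sum = 253+150+100+54+209+28 = 794 → 03 1a.
Outer input = (K'⊕opad) ∥ inner = 97 fc 0e 5c ∥ 03 1a.
Outer hash (tag): sum = 151+252+14+92+3+26 = 538 → 02 1a.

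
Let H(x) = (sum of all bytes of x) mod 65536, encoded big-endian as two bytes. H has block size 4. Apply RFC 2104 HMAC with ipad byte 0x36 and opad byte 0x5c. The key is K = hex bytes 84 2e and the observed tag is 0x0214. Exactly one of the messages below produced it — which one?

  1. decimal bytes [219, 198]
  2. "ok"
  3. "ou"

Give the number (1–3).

Key hex bytes 84 2e is 2 bytes ≤ B = 4; zero-pad to 4 bytes: K' = 84 2e 00 00.
K' ⊕ ipad = b2 18 36 36; K' ⊕ opad = d8 72 5c 5c.
m1: inner = H(b2 18 36 36 db c6) = 02 d7; tag = H(d8 72 5c 5c 02 d7) = 02db
m2: inner = H(b2 18 36 36 6f 6b) = 02 10; tag = H(d8 72 5c 5c 02 10) = 0214 ← matches
m3: inner = H(b2 18 36 36 6f 75) = 02 1a; tag = H(d8 72 5c 5c 02 1a) = 021e

2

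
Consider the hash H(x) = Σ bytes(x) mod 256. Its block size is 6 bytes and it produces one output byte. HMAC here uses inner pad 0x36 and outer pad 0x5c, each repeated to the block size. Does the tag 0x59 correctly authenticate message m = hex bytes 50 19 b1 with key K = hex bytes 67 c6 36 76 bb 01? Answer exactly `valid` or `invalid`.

Key hex bytes 67 c6 36 76 bb 01 is exactly B = 6 bytes: K' = 67 c6 36 76 bb 01.
K' ⊕ ipad = 51 f0 00 40 8d 37; K' ⊕ opad = 3b 9a 6a 2a e7 5d.
Inner hash: sum = 81+240+0+64+141+55+80+25+177 = 863; mod 256 = 95 → 5f.
Outer hash (recomputed tag): sum = 59+154+106+42+231+93+95 = 780; mod 256 = 12 → 0c.
Recomputed tag = 0c; claimed = 59 → mismatch.

invalid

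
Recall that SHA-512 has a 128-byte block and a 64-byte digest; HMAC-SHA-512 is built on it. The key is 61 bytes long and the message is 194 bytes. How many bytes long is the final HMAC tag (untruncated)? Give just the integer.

64

The tag is one SHA-512 digest: 64 bytes.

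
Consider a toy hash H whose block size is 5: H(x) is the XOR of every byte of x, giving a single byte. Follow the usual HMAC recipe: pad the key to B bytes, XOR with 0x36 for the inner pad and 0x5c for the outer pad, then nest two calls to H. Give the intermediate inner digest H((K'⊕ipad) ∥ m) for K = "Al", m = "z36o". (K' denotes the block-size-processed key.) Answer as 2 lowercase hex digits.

Key "Al" = 41 6c is 2 bytes ≤ B = 5; zero-pad to 5 bytes: K' = 41 6c 00 00 00.
K' ⊕ ipad = 77 5a 36 36 36.
Inner input = 77 5a 36 36 36 ∥ 7a 33 36 6f.
Inner hash: XOR 77⊕5a⊕36⊕36⊕36⊕7a⊕33⊕36⊕6f = 0b.

0b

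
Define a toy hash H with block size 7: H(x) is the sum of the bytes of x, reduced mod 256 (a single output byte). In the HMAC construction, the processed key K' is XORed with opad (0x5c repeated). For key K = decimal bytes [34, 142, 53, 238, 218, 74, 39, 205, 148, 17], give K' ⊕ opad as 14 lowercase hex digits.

cc5c5c5c5c5c5c

Key decimal bytes [34, 142, 53, 238, 218, 74, 39, 205, 148, 17] = 22 8e 35 ee da 4a 27 cd 94 11 is 10 bytes > B = 7, so hash it first: H(key) = 90, then zero-pad to 7 bytes: K' = 90 00 00 00 00 00 00.
XOR each byte with 0x5c: 90⊕5c=cc, 00⊕5c=5c, 00⊕5c=5c, 00⊕5c=5c, 00⊕5c=5c, 00⊕5c=5c, 00⊕5c=5c.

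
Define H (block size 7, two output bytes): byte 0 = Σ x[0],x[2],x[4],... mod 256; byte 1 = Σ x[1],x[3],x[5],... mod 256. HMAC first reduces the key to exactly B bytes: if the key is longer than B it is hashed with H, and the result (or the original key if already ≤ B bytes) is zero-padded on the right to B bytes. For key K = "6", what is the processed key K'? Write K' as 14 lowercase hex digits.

36000000000000

Key "6" = 36 is 1 byte ≤ B = 7; zero-pad to 7 bytes: K' = 36 00 00 00 00 00 00.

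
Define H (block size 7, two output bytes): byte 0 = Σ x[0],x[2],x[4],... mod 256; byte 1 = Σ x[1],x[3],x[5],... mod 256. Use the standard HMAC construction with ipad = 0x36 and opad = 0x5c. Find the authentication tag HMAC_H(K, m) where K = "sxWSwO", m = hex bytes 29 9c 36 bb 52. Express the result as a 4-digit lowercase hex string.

9eba

Key "sxWSwO" = 73 78 57 53 77 4f is 6 bytes ≤ B = 7; zero-pad to 7 bytes: K' = 73 78 57 53 77 4f 00.
K' ⊕ ipad = 45 4e 61 65 41 79 36.  K' ⊕ opad = 2f 24 0b 0f 2b 13 5c.
Inner input = (K'⊕ipad) ∥ m = 45 4e 61 65 41 79 36 ∥ 29 9c 36 bb 52.
Inner hash: even-index sum = 628 mod 256 = 116; odd-index sum = 477 mod 256 = 221 → 74 dd.
Outer input = (K'⊕opad) ∥ inner = 2f 24 0b 0f 2b 13 5c ∥ 74 dd.
Outer hash (tag): even-index sum = 414 mod 256 = 158; odd-index sum = 186 mod 256 = 186 → 9e ba.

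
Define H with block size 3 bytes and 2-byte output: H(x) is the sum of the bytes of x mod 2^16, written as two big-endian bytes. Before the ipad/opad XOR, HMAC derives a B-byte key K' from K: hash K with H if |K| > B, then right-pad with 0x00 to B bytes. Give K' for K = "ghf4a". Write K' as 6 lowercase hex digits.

01ca00

|K| = 5 > B = 3, so first hash the key.
H(K): sum = 103+104+102+52+97 = 458 → 01 ca.
Zero-pad H(K) = 01 ca to 3 bytes: K' = 01 ca 00.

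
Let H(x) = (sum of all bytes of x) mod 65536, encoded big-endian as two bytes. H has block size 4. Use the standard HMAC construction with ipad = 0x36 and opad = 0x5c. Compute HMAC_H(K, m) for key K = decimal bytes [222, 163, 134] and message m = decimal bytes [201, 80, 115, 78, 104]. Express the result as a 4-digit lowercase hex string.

Key decimal bytes [222, 163, 134] = de a3 86 is 3 bytes ≤ B = 4; zero-pad to 4 bytes: K' = de a3 86 00.
K' ⊕ ipad = e8 95 b0 36.  K' ⊕ opad = 82 ff da 5c.
Inner input = (K'⊕ipad) ∥ m = e8 95 b0 36 ∥ c9 50 73 4e 68.
Inner hash: sum = 232+149+176+54+201+80+115+78+104 = 1189 → 04 a5.
Outer input = (K'⊕opad) ∥ inner = 82 ff da 5c ∥ 04 a5.
Outer hash (tag): sum = 130+255+218+92+4+165 = 864 → 03 60.

0360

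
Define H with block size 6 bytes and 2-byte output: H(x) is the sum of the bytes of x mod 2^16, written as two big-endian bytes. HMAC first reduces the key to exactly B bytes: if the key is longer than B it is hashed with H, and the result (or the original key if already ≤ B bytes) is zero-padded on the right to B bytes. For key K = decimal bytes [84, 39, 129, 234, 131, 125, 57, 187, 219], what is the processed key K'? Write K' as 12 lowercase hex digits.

04b500000000

|K| = 9 > B = 6, so first hash the key.
H(K): sum = 84+39+129+234+131+125+57+187+219 = 1205 → 04 b5.
Zero-pad H(K) = 04 b5 to 6 bytes: K' = 04 b5 00 00 00 00.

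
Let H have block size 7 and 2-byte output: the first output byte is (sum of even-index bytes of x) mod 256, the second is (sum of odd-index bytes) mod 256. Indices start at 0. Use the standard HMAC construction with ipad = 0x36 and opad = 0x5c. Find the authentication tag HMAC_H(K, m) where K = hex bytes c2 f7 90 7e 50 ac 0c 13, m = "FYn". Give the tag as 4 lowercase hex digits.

Key hex bytes c2 f7 90 7e 50 ac 0c 13 is 8 bytes > B = 7, so hash it first: H(key) = ae 34, then zero-pad to 7 bytes: K' = ae 34 00 00 00 00 00.
K' ⊕ ipad = 98 02 36 36 36 36 36.  K' ⊕ opad = f2 68 5c 5c 5c 5c 5c.
Inner input = (K'⊕ipad) ∥ m = 98 02 36 36 36 36 36 ∥ 46 59 6e.
Inner hash: even-index sum = 403 mod 256 = 147; odd-index sum = 290 mod 256 = 34 → 93 22.
Outer input = (K'⊕opad) ∥ inner = f2 68 5c 5c 5c 5c 5c ∥ 93 22.
Outer hash (tag): even-index sum = 552 mod 256 = 40; odd-index sum = 435 mod 256 = 179 → 28 b3.

28b3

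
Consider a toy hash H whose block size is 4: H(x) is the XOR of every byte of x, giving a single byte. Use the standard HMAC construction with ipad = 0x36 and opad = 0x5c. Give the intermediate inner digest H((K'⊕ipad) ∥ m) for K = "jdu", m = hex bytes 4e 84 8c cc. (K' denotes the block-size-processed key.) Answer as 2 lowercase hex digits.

Key "jdu" = 6a 64 75 is 3 bytes ≤ B = 4; zero-pad to 4 bytes: K' = 6a 64 75 00.
K' ⊕ ipad = 5c 52 43 36.
Inner input = 5c 52 43 36 ∥ 4e 84 8c cc.
Inner hash: XOR 5c⊕52⊕43⊕36⊕4e⊕84⊕8c⊕cc = f1.

f1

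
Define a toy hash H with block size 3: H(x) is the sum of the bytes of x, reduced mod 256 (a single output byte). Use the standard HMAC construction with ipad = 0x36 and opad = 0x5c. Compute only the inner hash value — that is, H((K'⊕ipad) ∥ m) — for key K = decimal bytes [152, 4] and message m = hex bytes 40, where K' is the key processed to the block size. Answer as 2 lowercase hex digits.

56

Key decimal bytes [152, 4] = 98 04 is 2 bytes ≤ B = 3; zero-pad to 3 bytes: K' = 98 04 00.
K' ⊕ ipad = ae 32 36.
Inner input = ae 32 36 ∥ 40.
Inner hash: sum = 174+50+54+64 = 342; mod 256 = 86 → 56.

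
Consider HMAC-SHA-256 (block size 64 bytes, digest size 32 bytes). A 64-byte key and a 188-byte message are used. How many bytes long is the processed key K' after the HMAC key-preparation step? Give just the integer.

Key is 64 ≤ 64 bytes, zero-padded: |K'| = 64.

64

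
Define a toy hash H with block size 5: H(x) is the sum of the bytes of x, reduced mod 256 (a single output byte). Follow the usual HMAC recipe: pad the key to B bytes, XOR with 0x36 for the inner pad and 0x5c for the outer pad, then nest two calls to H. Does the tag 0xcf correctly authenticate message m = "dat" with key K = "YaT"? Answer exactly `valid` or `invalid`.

valid

Key "YaT" = 59 61 54 is 3 bytes ≤ B = 5; zero-pad to 5 bytes: K' = 59 61 54 00 00.
K' ⊕ ipad = 6f 57 62 36 36; K' ⊕ opad = 05 3d 08 5c 5c.
Inner hash: sum = 111+87+98+54+54+100+97+116 = 717; mod 256 = 205 → cd.
Outer hash (recomputed tag): sum = 5+61+8+92+92+205 = 463; mod 256 = 207 → cf.
Recomputed tag = cf; claimed = cf → match.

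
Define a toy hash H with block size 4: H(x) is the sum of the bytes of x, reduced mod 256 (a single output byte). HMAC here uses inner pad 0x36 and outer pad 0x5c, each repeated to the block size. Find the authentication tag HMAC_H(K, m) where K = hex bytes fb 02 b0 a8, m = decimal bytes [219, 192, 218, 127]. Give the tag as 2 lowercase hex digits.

fe

Key hex bytes fb 02 b0 a8 is exactly B = 4 bytes: K' = fb 02 b0 a8.
K' ⊕ ipad = cd 34 86 9e.  K' ⊕ opad = a7 5e ec f4.
Inner input = (K'⊕ipad) ∥ m = cd 34 86 9e ∥ db c0 da 7f.
Inner hash: sum = 205+52+134+158+219+192+218+127 = 1305; mod 256 = 25 → 19.
Outer input = (K'⊕opad) ∥ inner = a7 5e ec f4 ∥ 19.
Outer hash (tag): sum = 167+94+236+244+25 = 766; mod 256 = 254 → fe.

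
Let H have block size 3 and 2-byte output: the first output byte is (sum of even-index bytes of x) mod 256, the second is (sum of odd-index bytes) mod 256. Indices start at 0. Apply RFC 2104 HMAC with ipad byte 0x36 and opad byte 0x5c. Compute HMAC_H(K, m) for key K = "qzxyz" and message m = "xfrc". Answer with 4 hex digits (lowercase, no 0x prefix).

4a03

Key "qzxyz" = 71 7a 78 79 7a is 5 bytes > B = 3, so hash it first: H(key) = 63 f3, then zero-pad to 3 bytes: K' = 63 f3 00.
K' ⊕ ipad = 55 c5 36.  K' ⊕ opad = 3f af 5c.
Inner input = (K'⊕ipad) ∥ m = 55 c5 36 ∥ 78 66 72 63.
Inner hash: even-index sum = 340 mod 256 = 84; odd-index sum = 431 mod 256 = 175 → 54 af.
Outer input = (K'⊕opad) ∥ inner = 3f af 5c ∥ 54 af.
Outer hash (tag): even-index sum = 330 mod 256 = 74; odd-index sum = 259 mod 256 = 3 → 4a 03.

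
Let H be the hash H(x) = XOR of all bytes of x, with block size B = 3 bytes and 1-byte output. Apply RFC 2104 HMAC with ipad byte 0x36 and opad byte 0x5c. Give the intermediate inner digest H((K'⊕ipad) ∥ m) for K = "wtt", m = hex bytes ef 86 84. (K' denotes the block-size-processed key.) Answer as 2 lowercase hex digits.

Key "wtt" = 77 74 74 is exactly B = 3 bytes: K' = 77 74 74.
K' ⊕ ipad = 41 42 42.
Inner input = 41 42 42 ∥ ef 86 84.
Inner hash: XOR 41⊕42⊕42⊕ef⊕86⊕84 = ac.

ac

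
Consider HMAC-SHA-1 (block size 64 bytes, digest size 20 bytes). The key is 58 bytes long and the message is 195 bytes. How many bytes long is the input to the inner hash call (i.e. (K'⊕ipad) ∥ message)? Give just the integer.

Key is 58 ≤ 64 bytes, zero-padded: |K'| = 64.
Inner input = (K'⊕ipad) ∥ m → 64 + 195 = 259 bytes.

259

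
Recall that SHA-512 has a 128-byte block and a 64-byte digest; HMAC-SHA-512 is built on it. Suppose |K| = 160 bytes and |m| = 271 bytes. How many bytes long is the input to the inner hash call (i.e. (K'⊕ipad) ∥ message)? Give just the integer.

399

Key is 160 > 128 bytes, so it is hashed to 64 bytes then zero-padded to 128: |K'| = 128.
Inner input = (K'⊕ipad) ∥ m → 128 + 271 = 399 bytes.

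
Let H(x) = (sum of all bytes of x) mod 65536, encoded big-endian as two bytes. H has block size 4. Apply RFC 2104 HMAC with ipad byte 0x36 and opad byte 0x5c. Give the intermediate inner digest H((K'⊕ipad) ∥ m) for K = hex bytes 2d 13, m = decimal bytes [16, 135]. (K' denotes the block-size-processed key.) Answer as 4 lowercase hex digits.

0143

Key hex bytes 2d 13 is 2 bytes ≤ B = 4; zero-pad to 4 bytes: K' = 2d 13 00 00.
K' ⊕ ipad = 1b 25 36 36.
Inner input = 1b 25 36 36 ∥ 10 87.
Inner hash: sum = 27+37+54+54+16+135 = 323 → 01 43.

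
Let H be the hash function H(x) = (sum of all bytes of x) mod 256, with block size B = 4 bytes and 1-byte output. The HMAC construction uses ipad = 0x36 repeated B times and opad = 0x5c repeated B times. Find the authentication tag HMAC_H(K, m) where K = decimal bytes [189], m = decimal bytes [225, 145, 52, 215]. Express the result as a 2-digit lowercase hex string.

Key decimal bytes [189] = bd is 1 byte ≤ B = 4; zero-pad to 4 bytes: K' = bd 00 00 00.
K' ⊕ ipad = 8b 36 36 36.  K' ⊕ opad = e1 5c 5c 5c.
Inner input = (K'⊕ipad) ∥ m = 8b 36 36 36 ∥ e1 91 34 d7.
Inner hash: sum = 139+54+54+54+225+145+52+215 = 938; mod 256 = 170 → aa.
Outer input = (K'⊕opad) ∥ inner = e1 5c 5c 5c ∥ aa.
Outer hash (tag): sum = 225+92+92+92+170 = 671; mod 256 = 159 → 9f.

9f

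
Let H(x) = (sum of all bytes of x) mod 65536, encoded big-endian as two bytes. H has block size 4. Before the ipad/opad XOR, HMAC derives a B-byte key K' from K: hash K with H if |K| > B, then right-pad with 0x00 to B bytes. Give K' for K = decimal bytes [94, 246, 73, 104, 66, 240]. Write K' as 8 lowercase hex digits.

03370000

|K| = 6 > B = 4, so first hash the key.
H(K): sum = 94+246+73+104+66+240 = 823 → 03 37.
Zero-pad H(K) = 03 37 to 4 bytes: K' = 03 37 00 00.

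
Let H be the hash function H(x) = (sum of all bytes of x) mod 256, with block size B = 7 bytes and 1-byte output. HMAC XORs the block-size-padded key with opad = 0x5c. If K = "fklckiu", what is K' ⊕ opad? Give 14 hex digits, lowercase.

3a37303f373529

Key "fklckiu" = 66 6b 6c 63 6b 69 75 is exactly B = 7 bytes: K' = 66 6b 6c 63 6b 69 75.
XOR each byte with 0x5c: 66⊕5c=3a, 6b⊕5c=37, 6c⊕5c=30, 63⊕5c=3f, 6b⊕5c=37, 69⊕5c=35, 75⊕5c=29.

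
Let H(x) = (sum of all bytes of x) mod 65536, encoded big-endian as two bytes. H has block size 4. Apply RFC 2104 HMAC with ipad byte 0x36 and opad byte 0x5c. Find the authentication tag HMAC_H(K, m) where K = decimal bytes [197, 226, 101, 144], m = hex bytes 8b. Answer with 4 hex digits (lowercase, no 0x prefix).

Key decimal bytes [197, 226, 101, 144] = c5 e2 65 90 is exactly B = 4 bytes: K' = c5 e2 65 90.
K' ⊕ ipad = f3 d4 53 a6.  K' ⊕ opad = 99 be 39 cc.
Inner input = (K'⊕ipad) ∥ m = f3 d4 53 a6 ∥ 8b.
Inner hash: sum = 243+212+83+166+139 = 843 → 03 4b.
Outer input = (K'⊕opad) ∥ inner = 99 be 39 cc ∥ 03 4b.
Outer hash (tag): sum = 153+190+57+204+3+75 = 682 → 02 aa.

02aa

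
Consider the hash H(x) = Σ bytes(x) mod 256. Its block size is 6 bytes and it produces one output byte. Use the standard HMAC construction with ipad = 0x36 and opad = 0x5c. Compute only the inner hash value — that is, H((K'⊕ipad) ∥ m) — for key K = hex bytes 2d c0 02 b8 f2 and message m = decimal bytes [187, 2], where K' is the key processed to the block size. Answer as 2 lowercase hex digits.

8a

Key hex bytes 2d c0 02 b8 f2 is 5 bytes ≤ B = 6; zero-pad to 6 bytes: K' = 2d c0 02 b8 f2 00.
K' ⊕ ipad = 1b f6 34 8e c4 36.
Inner input = 1b f6 34 8e c4 36 ∥ bb 02.
Inner hash: sum = 27+246+52+142+196+54+187+2 = 906; mod 256 = 138 → 8a.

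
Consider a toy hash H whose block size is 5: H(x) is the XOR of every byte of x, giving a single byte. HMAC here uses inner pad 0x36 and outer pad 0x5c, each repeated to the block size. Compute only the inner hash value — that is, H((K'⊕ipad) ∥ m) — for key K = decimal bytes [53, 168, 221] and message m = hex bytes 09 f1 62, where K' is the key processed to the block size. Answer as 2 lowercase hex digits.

ec

Key decimal bytes [53, 168, 221] = 35 a8 dd is 3 bytes ≤ B = 5; zero-pad to 5 bytes: K' = 35 a8 dd 00 00.
K' ⊕ ipad = 03 9e eb 36 36.
Inner input = 03 9e eb 36 36 ∥ 09 f1 62.
Inner hash: XOR 03⊕9e⊕eb⊕36⊕36⊕09⊕f1⊕62 = ec.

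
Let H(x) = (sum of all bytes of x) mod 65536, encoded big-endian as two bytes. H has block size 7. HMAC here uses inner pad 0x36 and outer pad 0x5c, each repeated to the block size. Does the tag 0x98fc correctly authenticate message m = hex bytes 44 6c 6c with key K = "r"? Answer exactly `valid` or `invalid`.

invalid

Key "r" = 72 is 1 byte ≤ B = 7; zero-pad to 7 bytes: K' = 72 00 00 00 00 00 00.
K' ⊕ ipad = 44 36 36 36 36 36 36; K' ⊕ opad = 2e 5c 5c 5c 5c 5c 5c.
Inner hash: sum = 68+54+54+54+54+54+54+68+108+108 = 676 → 02 a4.
Outer hash (recomputed tag): sum = 46+92+92+92+92+92+92+2+164 = 764 → 02 fc.
Recomputed tag = 02fc; claimed = 98fc → mismatch.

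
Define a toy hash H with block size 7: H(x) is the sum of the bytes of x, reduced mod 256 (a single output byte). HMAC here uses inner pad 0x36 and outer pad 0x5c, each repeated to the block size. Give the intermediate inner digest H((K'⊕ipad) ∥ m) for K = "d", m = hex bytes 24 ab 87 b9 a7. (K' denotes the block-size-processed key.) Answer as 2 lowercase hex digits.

4c

Key "d" = 64 is 1 byte ≤ B = 7; zero-pad to 7 bytes: K' = 64 00 00 00 00 00 00.
K' ⊕ ipad = 52 36 36 36 36 36 36.
Inner input = 52 36 36 36 36 36 36 ∥ 24 ab 87 b9 a7.
Inner hash: sum = 82+54+54+54+54+54+54+36+171+135+185+167 = 1100; mod 256 = 76 → 4c.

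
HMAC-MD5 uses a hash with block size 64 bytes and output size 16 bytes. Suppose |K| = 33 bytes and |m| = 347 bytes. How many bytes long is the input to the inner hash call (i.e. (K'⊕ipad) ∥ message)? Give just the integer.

Key is 33 ≤ 64 bytes, zero-padded: |K'| = 64.
Inner input = (K'⊕ipad) ∥ m → 64 + 347 = 411 bytes.

411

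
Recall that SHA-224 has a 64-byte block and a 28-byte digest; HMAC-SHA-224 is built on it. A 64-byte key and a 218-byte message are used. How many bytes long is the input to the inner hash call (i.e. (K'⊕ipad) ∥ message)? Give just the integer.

282

Key is 64 ≤ 64 bytes, zero-padded: |K'| = 64.
Inner input = (K'⊕ipad) ∥ m → 64 + 218 = 282 bytes.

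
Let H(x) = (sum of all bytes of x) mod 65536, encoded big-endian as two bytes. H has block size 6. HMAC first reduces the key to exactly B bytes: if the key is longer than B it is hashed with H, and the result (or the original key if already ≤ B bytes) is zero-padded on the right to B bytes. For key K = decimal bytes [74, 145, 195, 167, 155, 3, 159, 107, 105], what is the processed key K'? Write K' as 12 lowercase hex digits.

045600000000

|K| = 9 > B = 6, so first hash the key.
H(K): sum = 74+145+195+167+155+3+159+107+105 = 1110 → 04 56.
Zero-pad H(K) = 04 56 to 6 bytes: K' = 04 56 00 00 00 00.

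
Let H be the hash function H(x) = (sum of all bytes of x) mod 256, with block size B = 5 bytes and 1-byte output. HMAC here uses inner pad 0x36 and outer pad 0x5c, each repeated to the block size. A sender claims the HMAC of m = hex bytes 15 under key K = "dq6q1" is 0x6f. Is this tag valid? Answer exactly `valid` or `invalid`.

invalid

Key "dq6q1" = 64 71 36 71 31 is exactly B = 5 bytes: K' = 64 71 36 71 31.
K' ⊕ ipad = 52 47 00 47 07; K' ⊕ opad = 38 2d 6a 2d 6d.
Inner hash: sum = 82+71+0+71+7+21 = 252 → fc.
Outer hash (recomputed tag): sum = 56+45+106+45+109+252 = 613; mod 256 = 101 → 65.
Recomputed tag = 65; claimed = 6f → mismatch.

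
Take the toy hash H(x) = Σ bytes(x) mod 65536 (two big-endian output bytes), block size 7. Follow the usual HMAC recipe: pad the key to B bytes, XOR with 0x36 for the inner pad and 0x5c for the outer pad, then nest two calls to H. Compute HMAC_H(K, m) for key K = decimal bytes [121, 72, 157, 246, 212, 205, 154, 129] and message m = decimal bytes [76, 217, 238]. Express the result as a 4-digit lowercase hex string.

Key decimal bytes [121, 72, 157, 246, 212, 205, 154, 129] = 79 48 9d f6 d4 cd 9a 81 is 8 bytes > B = 7, so hash it first: H(key) = 05 10, then zero-pad to 7 bytes: K' = 05 10 00 00 00 00 00.
K' ⊕ ipad = 33 26 36 36 36 36 36.  K' ⊕ opad = 59 4c 5c 5c 5c 5c 5c.
Inner input = (K'⊕ipad) ∥ m = 33 26 36 36 36 36 36 ∥ 4c d9 ee.
Inner hash: sum = 51+38+54+54+54+54+54+76+217+238 = 890 → 03 7a.
Outer input = (K'⊕opad) ∥ inner = 59 4c 5c 5c 5c 5c 5c ∥ 03 7a.
Outer hash (tag): sum = 89+76+92+92+92+92+92+3+122 = 750 → 02 ee.

02ee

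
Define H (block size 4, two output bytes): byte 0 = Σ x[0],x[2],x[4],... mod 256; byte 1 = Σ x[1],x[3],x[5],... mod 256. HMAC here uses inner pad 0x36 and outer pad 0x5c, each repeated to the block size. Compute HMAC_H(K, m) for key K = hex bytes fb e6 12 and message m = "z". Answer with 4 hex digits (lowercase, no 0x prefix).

Key hex bytes fb e6 12 is 3 bytes ≤ B = 4; zero-pad to 4 bytes: K' = fb e6 12 00.
K' ⊕ ipad = cd d0 24 36.  K' ⊕ opad = a7 ba 4e 5c.
Inner input = (K'⊕ipad) ∥ m = cd d0 24 36 ∥ 7a.
Inner hash: even-index sum = 363 mod 256 = 107; odd-index sum = 262 mod 256 = 6 → 6b 06.
Outer input = (K'⊕opad) ∥ inner = a7 ba 4e 5c ∥ 6b 06.
Outer hash (tag): even-index sum = 352 mod 256 = 96; odd-index sum = 284 mod 256 = 28 → 60 1c.

601c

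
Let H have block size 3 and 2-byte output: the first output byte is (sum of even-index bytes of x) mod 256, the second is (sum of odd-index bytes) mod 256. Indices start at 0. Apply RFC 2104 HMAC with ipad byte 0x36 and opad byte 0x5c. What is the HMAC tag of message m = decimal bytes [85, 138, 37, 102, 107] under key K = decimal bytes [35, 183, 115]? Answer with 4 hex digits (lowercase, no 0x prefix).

Key decimal bytes [35, 183, 115] = 23 b7 73 is exactly B = 3 bytes: K' = 23 b7 73.
K' ⊕ ipad = 15 81 45.  K' ⊕ opad = 7f eb 2f.
Inner input = (K'⊕ipad) ∥ m = 15 81 45 ∥ 55 8a 25 66 6b.
Inner hash: even-index sum = 330 mod 256 = 74; odd-index sum = 358 mod 256 = 102 → 4a 66.
Outer input = (K'⊕opad) ∥ inner = 7f eb 2f ∥ 4a 66.
Outer hash (tag): even-index sum = 276 mod 256 = 20; odd-index sum = 309 mod 256 = 53 → 14 35.

1435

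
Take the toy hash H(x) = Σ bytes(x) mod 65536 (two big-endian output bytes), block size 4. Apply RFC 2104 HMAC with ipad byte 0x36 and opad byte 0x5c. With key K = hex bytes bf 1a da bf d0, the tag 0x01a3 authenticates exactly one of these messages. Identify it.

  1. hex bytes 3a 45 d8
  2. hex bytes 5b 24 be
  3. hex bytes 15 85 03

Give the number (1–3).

Key hex bytes bf 1a da bf d0 is 5 bytes > B = 4, so hash it first: H(key) = 03 42, then zero-pad to 4 bytes: K' = 03 42 00 00.
K' ⊕ ipad = 35 74 36 36; K' ⊕ opad = 5f 1e 5c 5c.
m1: inner = H(35 74 36 36 3a 45 d8) = 02 6c; tag = H(5f 1e 5c 5c 02 6c) = 01a3 ← matches
m2: inner = H(35 74 36 36 5b 24 be) = 02 52; tag = H(5f 1e 5c 5c 02 52) = 0189
m3: inner = H(35 74 36 36 15 85 03) = 01 b2; tag = H(5f 1e 5c 5c 01 b2) = 01e8

1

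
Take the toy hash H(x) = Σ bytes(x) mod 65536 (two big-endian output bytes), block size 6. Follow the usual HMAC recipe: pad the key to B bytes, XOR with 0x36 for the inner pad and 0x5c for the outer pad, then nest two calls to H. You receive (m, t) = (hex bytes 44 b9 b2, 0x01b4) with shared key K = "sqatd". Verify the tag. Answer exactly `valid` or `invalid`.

Key "sqatd" = 73 71 61 74 64 is 5 bytes ≤ B = 6; zero-pad to 6 bytes: K' = 73 71 61 74 64 00.
K' ⊕ ipad = 45 47 57 42 52 36; K' ⊕ opad = 2f 2d 3d 28 38 5c.
Inner hash: sum = 69+71+87+66+82+54+68+185+178 = 860 → 03 5c.
Outer hash (recomputed tag): sum = 47+45+61+40+56+92+3+92 = 436 → 01 b4.
Recomputed tag = 01b4; claimed = 01b4 → match.

valid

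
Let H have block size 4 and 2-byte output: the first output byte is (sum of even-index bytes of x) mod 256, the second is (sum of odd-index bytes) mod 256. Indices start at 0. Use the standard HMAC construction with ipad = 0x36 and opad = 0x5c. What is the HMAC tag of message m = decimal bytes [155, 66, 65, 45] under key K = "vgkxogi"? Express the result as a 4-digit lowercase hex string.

Key "vgkxogi" = 76 67 6b 78 6f 67 69 is 7 bytes > B = 4, so hash it first: H(key) = b9 46, then zero-pad to 4 bytes: K' = b9 46 00 00.
K' ⊕ ipad = 8f 70 36 36.  K' ⊕ opad = e5 1a 5c 5c.
Inner input = (K'⊕ipad) ∥ m = 8f 70 36 36 ∥ 9b 42 41 2d.
Inner hash: even-index sum = 417 mod 256 = 161; odd-index sum = 277 mod 256 = 21 → a1 15.
Outer input = (K'⊕opad) ∥ inner = e5 1a 5c 5c ∥ a1 15.
Outer hash (tag): even-index sum = 482 mod 256 = 226; odd-index sum = 139 mod 256 = 139 → e2 8b.

e28b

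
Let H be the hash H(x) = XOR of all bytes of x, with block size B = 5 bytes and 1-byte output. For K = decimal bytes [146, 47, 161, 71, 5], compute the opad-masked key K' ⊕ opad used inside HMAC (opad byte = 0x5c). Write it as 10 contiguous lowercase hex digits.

Key decimal bytes [146, 47, 161, 71, 5] = 92 2f a1 47 05 is exactly B = 5 bytes: K' = 92 2f a1 47 05.
XOR each byte with 0x5c: 92⊕5c=ce, 2f⊕5c=73, a1⊕5c=fd, 47⊕5c=1b, 05⊕5c=59.

ce73fd1b59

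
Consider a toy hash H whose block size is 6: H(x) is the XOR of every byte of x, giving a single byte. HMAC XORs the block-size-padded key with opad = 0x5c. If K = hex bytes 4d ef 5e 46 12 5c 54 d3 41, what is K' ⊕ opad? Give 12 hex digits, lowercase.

6e5c5c5c5c5c

Key hex bytes 4d ef 5e 46 12 5c 54 d3 41 is 9 bytes > B = 6, so hash it first: H(key) = 32, then zero-pad to 6 bytes: K' = 32 00 00 00 00 00.
XOR each byte with 0x5c: 32⊕5c=6e, 00⊕5c=5c, 00⊕5c=5c, 00⊕5c=5c, 00⊕5c=5c, 00⊕5c=5c.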